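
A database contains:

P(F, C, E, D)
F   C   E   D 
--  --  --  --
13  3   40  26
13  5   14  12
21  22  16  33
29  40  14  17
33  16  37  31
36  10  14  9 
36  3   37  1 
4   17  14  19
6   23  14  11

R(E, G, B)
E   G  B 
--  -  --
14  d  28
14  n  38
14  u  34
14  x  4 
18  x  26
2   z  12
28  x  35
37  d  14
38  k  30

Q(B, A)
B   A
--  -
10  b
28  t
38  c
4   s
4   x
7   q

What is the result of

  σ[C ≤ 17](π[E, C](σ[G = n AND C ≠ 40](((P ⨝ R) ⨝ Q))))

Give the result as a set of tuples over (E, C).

{(14, 10), (14, 17), (14, 5)}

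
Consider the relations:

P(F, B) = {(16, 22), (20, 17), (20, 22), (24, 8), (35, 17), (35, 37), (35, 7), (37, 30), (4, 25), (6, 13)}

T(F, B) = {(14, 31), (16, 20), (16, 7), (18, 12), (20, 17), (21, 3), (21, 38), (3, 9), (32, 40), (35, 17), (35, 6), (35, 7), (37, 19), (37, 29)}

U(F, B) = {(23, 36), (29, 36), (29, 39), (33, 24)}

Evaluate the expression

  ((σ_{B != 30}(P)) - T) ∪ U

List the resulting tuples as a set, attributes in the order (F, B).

{(16, 22), (20, 22), (23, 36), (24, 8), (29, 36), (29, 39), (33, 24), (35, 37), (4, 25), (6, 13)}

Filtering on B != 30 leaves {(16, 22), (20, 17), (20, 22), (24, 8), (35, 17), (35, 37), (35, 7), (4, 25), (6, 13)}.
Taking the difference: {(16, 22), (20, 22), (24, 8), (35, 37), (4, 25), (6, 13)}
Taking the union: {(16, 22), (20, 22), (23, 36), (24, 8), (29, 36), (29, 39), (33, 24), (35, 37), (4, 25), (6, 13)}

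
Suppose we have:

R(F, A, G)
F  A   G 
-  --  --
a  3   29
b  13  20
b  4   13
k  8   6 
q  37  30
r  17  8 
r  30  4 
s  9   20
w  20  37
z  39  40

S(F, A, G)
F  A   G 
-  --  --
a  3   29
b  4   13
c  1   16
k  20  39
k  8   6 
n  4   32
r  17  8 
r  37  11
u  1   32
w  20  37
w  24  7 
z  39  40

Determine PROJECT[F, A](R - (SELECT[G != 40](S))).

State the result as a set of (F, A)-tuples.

{(b, 13), (q, 37), (r, 30), (s, 9), (z, 39)}

Filtering on G != 40 leaves {(a, 3, 29), (b, 4, 13), (c, 1, 16), (k, 20, 39), (k, 8, 6), (n, 4, 32), (r, 17, 8), (r, 37, 11), (u, 1, 32), (w, 20, 37), (w, 24, 7)}.
Taking the difference: {(b, 13, 20), (q, 37, 30), (r, 30, 4), (s, 9, 20), (z, 39, 40)}
Keep only column(s) F, A: {(b, 13), (q, 37), (r, 30), (s, 9), (z, 39)}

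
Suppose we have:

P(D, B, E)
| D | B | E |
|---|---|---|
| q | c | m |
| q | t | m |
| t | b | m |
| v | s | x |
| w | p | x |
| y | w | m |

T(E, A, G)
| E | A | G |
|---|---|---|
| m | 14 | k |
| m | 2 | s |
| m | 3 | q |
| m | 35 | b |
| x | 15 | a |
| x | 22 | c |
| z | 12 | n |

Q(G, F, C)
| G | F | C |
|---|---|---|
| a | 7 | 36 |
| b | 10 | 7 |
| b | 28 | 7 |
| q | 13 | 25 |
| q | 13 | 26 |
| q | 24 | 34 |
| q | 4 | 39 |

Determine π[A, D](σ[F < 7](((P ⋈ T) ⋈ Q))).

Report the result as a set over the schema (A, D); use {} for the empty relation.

{(3, q), (3, t), (3, y)}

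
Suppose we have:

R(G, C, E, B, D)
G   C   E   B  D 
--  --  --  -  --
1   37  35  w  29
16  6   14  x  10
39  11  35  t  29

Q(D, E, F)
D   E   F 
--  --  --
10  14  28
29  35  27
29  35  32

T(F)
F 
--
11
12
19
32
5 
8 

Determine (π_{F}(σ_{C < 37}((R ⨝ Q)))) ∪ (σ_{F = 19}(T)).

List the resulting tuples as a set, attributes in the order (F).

{19, 27, 28, 32}

Joining R and Q on E, D yields {(1, 37, 35, w, 29, 27), (1, 37, 35, w, 29, 32), (16, 6, 14, x, 10, 28), (39, 11, 35, t, 29, 27), (39, 11, 35, t, 29, 32)}.
Selection C < 37: {(16, 6, 14, x, 10, 28), (39, 11, 35, t, 29, 27), (39, 11, 35, t, 29, 32)}
Projecting to F: {27, 28, 32}
Selection F = 19: {19}
Set union of the two operands is {19, 27, 28, 32}.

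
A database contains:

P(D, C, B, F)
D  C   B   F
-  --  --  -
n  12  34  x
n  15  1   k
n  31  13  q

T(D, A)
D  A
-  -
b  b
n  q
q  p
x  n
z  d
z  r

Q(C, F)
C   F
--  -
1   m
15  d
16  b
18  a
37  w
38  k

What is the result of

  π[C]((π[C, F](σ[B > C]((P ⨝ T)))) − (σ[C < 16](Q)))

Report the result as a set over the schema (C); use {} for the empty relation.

{12}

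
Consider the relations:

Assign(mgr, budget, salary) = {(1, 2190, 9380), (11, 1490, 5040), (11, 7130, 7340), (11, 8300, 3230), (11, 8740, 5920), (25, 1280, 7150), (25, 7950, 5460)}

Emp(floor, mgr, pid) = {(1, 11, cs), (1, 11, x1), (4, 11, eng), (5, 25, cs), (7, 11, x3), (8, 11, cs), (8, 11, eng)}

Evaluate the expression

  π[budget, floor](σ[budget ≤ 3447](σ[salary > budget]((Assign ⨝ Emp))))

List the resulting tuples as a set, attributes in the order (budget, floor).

Natural join on mgr: {(11, 1490, 5040, 1, cs), (11, 1490, 5040, 1, x1), (11, 1490, 5040, 4, eng), (11, 1490, 5040, 7, x3), (11, 1490, 5040, 8, cs), (11, 1490, 5040, 8, eng), (11, 7130, 7340, 1, cs), (11, 7130, 7340, 1, x1), (11, 7130, 7340, 4, eng), (11, 7130, 7340, 7, x3), (11, 7130, 7340, 8, cs), (11, 7130, 7340, 8, eng), (11, 8300, 3230, 1, cs), (11, 8300, 3230, 1, x1), (11, 8300, 3230, 4, eng), (11, 8300, 3230, 7, x3), (11, 8300, 3230, 8, cs), (11, 8300, 3230, 8, eng), (11, 8740, 5920, 1, cs), (11, 8740, 5920, 1, x1), (11, 8740, 5920, 4, eng), (11, 8740, 5920, 7, x3), (11, 8740, 5920, 8, cs), (11, 8740, 5920, 8, eng), (25, 1280, 7150, 5, cs), (25, 7950, 5460, 5, cs)}
Apply σ_{salary > budget}; surviving tuples: {(11, 1490, 5040, 1, cs), (11, 1490, 5040, 1, x1), (11, 1490, 5040, 4, eng), (11, 1490, 5040, 7, x3), (11, 1490, 5040, 8, cs), (11, 1490, 5040, 8, eng), (11, 7130, 7340, 1, cs), (11, 7130, 7340, 1, x1), (11, 7130, 7340, 4, eng), (11, 7130, 7340, 7, x3), (11, 7130, 7340, 8, cs), (11, 7130, 7340, 8, eng), (25, 1280, 7150, 5, cs)}
Apply σ_{budget ≤ 3447}; surviving tuples: {(11, 1490, 5040, 1, cs), (11, 1490, 5040, 1, x1), (11, 1490, 5040, 4, eng), (11, 1490, 5040, 7, x3), (11, 1490, 5040, 8, cs), (11, 1490, 5040, 8, eng), (25, 1280, 7150, 5, cs)}
π_{budget, floor} gives {(1280, 5), (1490, 1), (1490, 4), (1490, 7), (1490, 8)} (2 duplicate(s) eliminated).

{(1280, 5), (1490, 1), (1490, 4), (1490, 7), (1490, 8)}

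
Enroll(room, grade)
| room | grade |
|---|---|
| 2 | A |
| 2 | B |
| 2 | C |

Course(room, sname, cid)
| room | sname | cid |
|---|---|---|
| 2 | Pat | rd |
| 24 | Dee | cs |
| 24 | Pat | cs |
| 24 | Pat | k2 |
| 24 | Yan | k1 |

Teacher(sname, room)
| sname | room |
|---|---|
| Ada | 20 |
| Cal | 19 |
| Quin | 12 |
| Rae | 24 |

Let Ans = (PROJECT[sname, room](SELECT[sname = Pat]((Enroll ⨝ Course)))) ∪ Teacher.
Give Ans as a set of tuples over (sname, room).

Enroll ⋈ Course (natural join on room): {(2, A, Pat, rd), (2, B, Pat, rd), (2, C, Pat, rd)}
σ[sname = Pat]: keep tuples satisfying sname = Pat → {(2, A, Pat, rd), (2, B, Pat, rd), (2, C, Pat, rd)}
π_{sname, room} gives {(Pat, 2)} (2 duplicate(s) eliminated).
Set union of the two operands is {(Ada, 20), (Cal, 19), (Pat, 2), (Quin, 12), (Rae, 24)}.

{(Ada, 20), (Cal, 19), (Pat, 2), (Quin, 12), (Rae, 24)}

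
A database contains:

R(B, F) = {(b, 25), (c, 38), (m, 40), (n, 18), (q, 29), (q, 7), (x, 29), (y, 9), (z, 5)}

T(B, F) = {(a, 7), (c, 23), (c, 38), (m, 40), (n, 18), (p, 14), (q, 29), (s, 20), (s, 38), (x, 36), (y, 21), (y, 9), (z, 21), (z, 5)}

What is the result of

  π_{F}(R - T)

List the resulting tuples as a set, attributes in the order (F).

{25, 29, 7}

Difference: {(b, 25), (c, 38), (m, 40), (n, 18), (q, 29), (q, 7), (x, 29), (y, 9), (z, 5)} with {(a, 7), (c, 23), (c, 38), (m, 40), (n, 18), (p, 14), (q, 29), (s, 20), (s, 38), (x, 36), (y, 21), (y, 9), (z, 21), (z, 5)} → {(b, 25), (q, 7), (x, 29)}
π[F]: project onto (F) → {25, 29, 7}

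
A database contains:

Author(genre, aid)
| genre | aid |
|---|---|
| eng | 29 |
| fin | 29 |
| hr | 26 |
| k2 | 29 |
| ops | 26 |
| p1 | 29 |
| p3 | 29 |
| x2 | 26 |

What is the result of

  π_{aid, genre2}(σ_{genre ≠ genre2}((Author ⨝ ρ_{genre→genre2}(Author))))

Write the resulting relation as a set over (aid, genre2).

ρ[genre→genre2]: schema becomes (genre2, aid); tuples unchanged.
Natural join on aid: {(eng, 29, eng), (eng, 29, fin), (eng, 29, k2), (eng, 29, p1), (eng, 29, p3), (fin, 29, eng), (fin, 29, fin), (fin, 29, k2), (fin, 29, p1), (fin, 29, p3), (hr, 26, hr), (hr, 26, ops), (hr, 26, x2), (k2, 29, eng), (k2, 29, fin), (k2, 29, k2), (k2, 29, p1), (k2, 29, p3), (ops, 26, hr), (ops, 26, ops), (ops, 26, x2), (p1, 29, eng), (p1, 29, fin), (p1, 29, k2), (p1, 29, p1), (p1, 29, p3), (p3, 29, eng), (p3, 29, fin), (p3, 29, k2), (p3, 29, p1), (p3, 29, p3), (x2, 26, hr), (x2, 26, ops), (x2, 26, x2)}
Apply σ_{genre ≠ genre2}; surviving tuples: {(eng, 29, fin), (eng, 29, k2), (eng, 29, p1), (eng, 29, p3), (fin, 29, eng), (fin, 29, k2), (fin, 29, p1), (fin, 29, p3), (hr, 26, ops), (hr, 26, x2), (k2, 29, eng), (k2, 29, fin), (k2, 29, p1), (k2, 29, p3), (ops, 26, hr), (ops, 26, x2), (p1, 29, eng), (p1, 29, fin), (p1, 29, k2), (p1, 29, p3), (p3, 29, eng), (p3, 29, fin), (p3, 29, k2), (p3, 29, p1), (x2, 26, hr), (x2, 26, ops)}
π_{aid, genre2} gives {(26, hr), (26, ops), (26, x2), (29, eng), (29, fin), (29, k2), (29, p1), (29, p3)} (18 duplicate(s) eliminated).

{(26, hr), (26, ops), (26, x2), (29, eng), (29, fin), (29, k2), (29, p1), (29, p3)}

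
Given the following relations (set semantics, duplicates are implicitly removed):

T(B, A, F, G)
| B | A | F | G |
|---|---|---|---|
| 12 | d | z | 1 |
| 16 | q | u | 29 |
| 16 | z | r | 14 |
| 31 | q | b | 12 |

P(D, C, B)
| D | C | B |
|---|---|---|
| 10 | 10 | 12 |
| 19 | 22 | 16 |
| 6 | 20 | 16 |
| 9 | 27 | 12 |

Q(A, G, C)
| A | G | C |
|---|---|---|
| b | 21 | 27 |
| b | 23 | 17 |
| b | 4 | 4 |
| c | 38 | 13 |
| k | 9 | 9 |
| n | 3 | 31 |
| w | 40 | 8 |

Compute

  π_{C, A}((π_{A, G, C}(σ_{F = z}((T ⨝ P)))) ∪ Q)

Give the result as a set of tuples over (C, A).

Joining T and P on B yields {(12, d, z, 1, 10, 10), (12, d, z, 1, 9, 27), (16, q, u, 29, 19, 22), (16, q, u, 29, 6, 20), (16, z, r, 14, 19, 22), (16, z, r, 14, 6, 20)}.
Filtering on F = z leaves {(12, d, z, 1, 10, 10), (12, d, z, 1, 9, 27)}.
Keep only column(s) A, G, C: {(d, 1, 10), (d, 1, 27)}
Set union of the two operands is {(b, 21, 27), (b, 23, 17), (b, 4, 4), (c, 38, 13), (d, 1, 10), (d, 1, 27), (k, 9, 9), (n, 3, 31), (w, 40, 8)}.
Keep only column(s) C, A: {(10, d), (13, c), (17, b), (27, b), (27, d), (31, n), (4, b), (8, w), (9, k)}

{(10, d), (13, c), (17, b), (27, b), (27, d), (31, n), (4, b), (8, w), (9, k)}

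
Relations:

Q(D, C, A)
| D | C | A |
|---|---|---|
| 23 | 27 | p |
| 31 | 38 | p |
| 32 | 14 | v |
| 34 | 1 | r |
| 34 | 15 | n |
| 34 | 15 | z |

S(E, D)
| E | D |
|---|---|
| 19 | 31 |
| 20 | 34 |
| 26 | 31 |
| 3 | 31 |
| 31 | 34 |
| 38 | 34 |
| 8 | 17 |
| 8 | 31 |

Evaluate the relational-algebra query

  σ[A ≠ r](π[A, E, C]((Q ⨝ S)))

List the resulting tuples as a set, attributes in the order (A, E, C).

{(n, 20, 15), (n, 31, 15), (n, 38, 15), (p, 19, 38), (p, 26, 38), (p, 3, 38), (p, 8, 38), (z, 20, 15), (z, 31, 15), (z, 38, 15)}

Q ⋈ S (natural join on D): {(31, 38, p, 19), (31, 38, p, 26), (31, 38, p, 3), (31, 38, p, 8), (34, 1, r, 20), (34, 1, r, 31), (34, 1, r, 38), (34, 15, n, 20), (34, 15, n, 31), (34, 15, n, 38), (34, 15, z, 20), (34, 15, z, 31), (34, 15, z, 38)}
Projecting to A, E, C: {(n, 20, 15), (n, 31, 15), (n, 38, 15), (p, 19, 38), (p, 26, 38), (p, 3, 38), (p, 8, 38), (r, 20, 1), (r, 31, 1), (r, 38, 1), (z, 20, 15), (z, 31, 15), (z, 38, 15)}
Selection A ≠ r: {(n, 20, 15), (n, 31, 15), (n, 38, 15), (p, 19, 38), (p, 26, 38), (p, 3, 38), (p, 8, 38), (z, 20, 15), (z, 31, 15), (z, 38, 15)}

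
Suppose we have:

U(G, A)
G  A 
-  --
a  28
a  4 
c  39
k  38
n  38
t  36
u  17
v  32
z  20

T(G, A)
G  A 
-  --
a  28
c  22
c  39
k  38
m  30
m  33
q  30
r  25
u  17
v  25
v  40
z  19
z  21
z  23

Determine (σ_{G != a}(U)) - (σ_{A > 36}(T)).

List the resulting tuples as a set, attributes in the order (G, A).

{(n, 38), (t, 36), (u, 17), (v, 32), (z, 20)}

σ[G != a]: keep tuples satisfying G != a → {(c, 39), (k, 38), (n, 38), (t, 36), (u, 17), (v, 32), (z, 20)}
σ[A > 36]: keep tuples satisfying A > 36 → {(c, 39), (k, 38), (v, 40)}
Difference: {(c, 39), (k, 38), (n, 38), (t, 36), (u, 17), (v, 32), (z, 20)} with {(c, 39), (k, 38), (v, 40)} → {(n, 38), (t, 36), (u, 17), (v, 32), (z, 20)}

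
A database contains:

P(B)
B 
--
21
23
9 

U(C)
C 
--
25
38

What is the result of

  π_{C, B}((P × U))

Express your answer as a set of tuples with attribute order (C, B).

P × U: Cartesian product, 3·2 = 6 tuples over (B, C).
π_{C, B} gives {(25, 21), (25, 23), (25, 9), (38, 21), (38, 23), (38, 9)}.

{(25, 21), (25, 23), (25, 9), (38, 21), (38, 23), (38, 9)}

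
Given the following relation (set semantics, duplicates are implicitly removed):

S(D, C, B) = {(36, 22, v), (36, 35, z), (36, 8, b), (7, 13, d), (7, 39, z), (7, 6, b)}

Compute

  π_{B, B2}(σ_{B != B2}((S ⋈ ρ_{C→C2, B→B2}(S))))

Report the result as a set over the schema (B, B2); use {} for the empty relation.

{(b, d), (b, v), (b, z), (d, b), (d, z), (v, b), (v, z), (z, b), (z, d), (z, v)}

ρ[C→C2, B→B2]: schema becomes (D, C2, B2); tuples unchanged.
Natural join on D: {(36, 22, v, 22, v), (36, 22, v, 35, z), (36, 22, v, 8, b), (36, 35, z, 22, v), (36, 35, z, 35, z), (36, 35, z, 8, b), (36, 8, b, 22, v), (36, 8, b, 35, z), (36, 8, b, 8, b), (7, 13, d, 13, d), (7, 13, d, 39, z), (7, 13, d, 6, b), (7, 39, z, 13, d), (7, 39, z, 39, z), (7, 39, z, 6, b), (7, 6, b, 13, d), (7, 6, b, 39, z), (7, 6, b, 6, b)}
Selection B != B2: {(36, 22, v, 35, z), (36, 22, v, 8, b), (36, 35, z, 22, v), (36, 35, z, 8, b), (36, 8, b, 22, v), (36, 8, b, 35, z), (7, 13, d, 39, z), (7, 13, d, 6, b), (7, 39, z, 13, d), (7, 39, z, 6, b), (7, 6, b, 13, d), (7, 6, b, 39, z)}
π_{B, B2} gives {(b, d), (b, v), (b, z), (d, b), (d, z), (v, b), (v, z), (z, b), (z, d), (z, v)} (2 duplicate(s) eliminated).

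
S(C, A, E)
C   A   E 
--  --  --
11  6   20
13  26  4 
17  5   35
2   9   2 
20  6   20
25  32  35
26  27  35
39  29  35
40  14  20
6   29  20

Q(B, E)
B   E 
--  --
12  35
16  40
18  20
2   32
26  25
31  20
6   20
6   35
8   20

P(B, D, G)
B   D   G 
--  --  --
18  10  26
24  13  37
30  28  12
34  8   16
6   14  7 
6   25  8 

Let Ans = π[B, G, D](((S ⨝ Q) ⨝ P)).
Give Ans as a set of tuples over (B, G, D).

{(18, 26, 10), (6, 7, 14), (6, 8, 25)}

Joining S and Q on E yields {(11, 6, 20, 18), (11, 6, 20, 31), (11, 6, 20, 6), (11, 6, 20, 8), (17, 5, 35, 12), (17, 5, 35, 6), (20, 6, 20, 18), (20, 6, 20, 31), (20, 6, 20, 6), (20, 6, 20, 8), (25, 32, 35, 12), (25, 32, 35, 6), (26, 27, 35, 12), (26, 27, 35, 6), (39, 29, 35, 12), (39, 29, 35, 6), (40, 14, 20, 18), (40, 14, 20, 31), (40, 14, 20, 6), (40, 14, 20, 8), (6, 29, 20, 18), (6, 29, 20, 31), (6, 29, 20, 6), (6, 29, 20, 8)}.
Joining (S ⨝ Q) and P on B yields {(11, 6, 20, 18, 10, 26), (11, 6, 20, 6, 14, 7), (11, 6, 20, 6, 25, 8), (17, 5, 35, 6, 14, 7), (17, 5, 35, 6, 25, 8), (20, 6, 20, 18, 10, 26), (20, 6, 20, 6, 14, 7), (20, 6, 20, 6, 25, 8), (25, 32, 35, 6, 14, 7), (25, 32, 35, 6, 25, 8), (26, 27, 35, 6, 14, 7), (26, 27, 35, 6, 25, 8), (39, 29, 35, 6, 14, 7), (39, 29, 35, 6, 25, 8), (40, 14, 20, 18, 10, 26), (40, 14, 20, 6, 14, 7), (40, 14, 20, 6, 25, 8), (6, 29, 20, 18, 10, 26), (6, 29, 20, 6, 14, 7), (6, 29, 20, 6, 25, 8)}.
Keep only column(s) B, G, D (17 duplicate(s) eliminated): {(18, 26, 10), (6, 7, 14), (6, 8, 25)}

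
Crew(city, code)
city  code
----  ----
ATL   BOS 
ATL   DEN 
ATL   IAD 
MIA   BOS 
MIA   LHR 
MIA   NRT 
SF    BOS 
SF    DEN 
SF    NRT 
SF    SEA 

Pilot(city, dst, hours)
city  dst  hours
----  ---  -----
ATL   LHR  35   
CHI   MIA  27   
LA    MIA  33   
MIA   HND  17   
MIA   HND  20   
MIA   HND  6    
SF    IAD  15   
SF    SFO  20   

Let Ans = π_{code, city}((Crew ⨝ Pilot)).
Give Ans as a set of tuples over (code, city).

Natural join on city: {(ATL, BOS, LHR, 35), (ATL, DEN, LHR, 35), (ATL, IAD, LHR, 35), (MIA, BOS, HND, 17), (MIA, BOS, HND, 20), (MIA, BOS, HND, 6), (MIA, LHR, HND, 17), (MIA, LHR, HND, 20), (MIA, LHR, HND, 6), (MIA, NRT, HND, 17), (MIA, NRT, HND, 20), (MIA, NRT, HND, 6), (SF, BOS, IAD, 15), (SF, BOS, SFO, 20), (SF, DEN, IAD, 15), (SF, DEN, SFO, 20), (SF, NRT, IAD, 15), (SF, NRT, SFO, 20), (SF, SEA, IAD, 15), (SF, SEA, SFO, 20)}
Projecting to code, city (10 duplicate(s) eliminated): {(BOS, ATL), (BOS, MIA), (BOS, SF), (DEN, ATL), (DEN, SF), (IAD, ATL), (LHR, MIA), (NRT, MIA), (NRT, SF), (SEA, SF)}

{(BOS, ATL), (BOS, MIA), (BOS, SF), (DEN, ATL), (DEN, SF), (IAD, ATL), (LHR, MIA), (NRT, MIA), (NRT, SF), (SEA, SF)}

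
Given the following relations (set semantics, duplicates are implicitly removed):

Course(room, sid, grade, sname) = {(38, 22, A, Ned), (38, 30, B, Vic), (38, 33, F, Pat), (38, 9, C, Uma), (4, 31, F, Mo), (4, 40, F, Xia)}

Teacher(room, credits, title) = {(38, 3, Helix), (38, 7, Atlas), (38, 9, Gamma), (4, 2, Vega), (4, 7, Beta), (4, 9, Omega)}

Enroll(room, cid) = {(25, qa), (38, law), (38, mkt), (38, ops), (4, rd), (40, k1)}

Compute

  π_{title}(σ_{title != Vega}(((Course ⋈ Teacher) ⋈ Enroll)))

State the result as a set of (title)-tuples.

{Atlas, Beta, Gamma, Helix, Omega}

Course ⋈ Teacher (natural join on room): {(38, 22, A, Ned, 3, Helix), (38, 22, A, Ned, 7, Atlas), (38, 22, A, Ned, 9, Gamma), (38, 30, B, Vic, 3, Helix), (38, 30, B, Vic, 7, Atlas), (38, 30, B, Vic, 9, Gamma), (38, 33, F, Pat, 3, Helix), (38, 33, F, Pat, 7, Atlas), (38, 33, F, Pat, 9, Gamma), (38, 9, C, Uma, 3, Helix), (38, 9, C, Uma, 7, Atlas), (38, 9, C, Uma, 9, Gamma), (4, 31, F, Mo, 2, Vega), (4, 31, F, Mo, 7, Beta), (4, 31, F, Mo, 9, Omega), (4, 40, F, Xia, 2, Vega), (4, 40, F, Xia, 7, Beta), (4, 40, F, Xia, 9, Omega)}
(Course ⋈ Teacher) ⋈ Enroll (natural join on room): {(38, 22, A, Ned, 3, Helix, law), (38, 22, A, Ned, 3, Helix, mkt), (38, 22, A, Ned, 3, Helix, ops), (38, 22, A, Ned, 7, Atlas, law), (38, 22, A, Ned, 7, Atlas, mkt), (38, 22, A, Ned, 7, Atlas, ops), (38, 22, A, Ned, 9, Gamma, law), (38, 22, A, Ned, 9, Gamma, mkt), (38, 22, A, Ned, 9, Gamma, ops), (38, 30, B, Vic, 3, Helix, law), (38, 30, B, Vic, 3, Helix, mkt), (38, 30, B, Vic, 3, Helix, ops), (38, 30, B, Vic, 7, Atlas, law), (38, 30, B, Vic, 7, Atlas, mkt), (38, 30, B, Vic, 7, Atlas, ops), (38, 30, B, Vic, 9, Gamma, law), (38, 30, B, Vic, 9, Gamma, mkt), (38, 30, B, Vic, 9, Gamma, ops), (38, 33, F, Pat, 3, Helix, law), (38, 33, F, Pat, 3, Helix, mkt), (38, 33, F, Pat, 3, Helix, ops), (38, 33, F, Pat, 7, Atlas, law), (38, 33, F, Pat, 7, Atlas, mkt), (38, 33, F, Pat, 7, Atlas, ops), (38, 33, F, Pat, 9, Gamma, law), (38, 33, F, Pat, 9, Gamma, mkt), (38, 33, F, Pat, 9, Gamma, ops), (38, 9, C, Uma, 3, Helix, law), (38, 9, C, Uma, 3, Helix, mkt), (38, 9, C, Uma, 3, Helix, ops), (38, 9, C, Uma, 7, Atlas, law), (38, 9, C, Uma, 7, Atlas, mkt), (38, 9, C, Uma, 7, Atlas, ops), (38, 9, C, Uma, 9, Gamma, law), (38, 9, C, Uma, 9, Gamma, mkt), (38, 9, C, Uma, 9, Gamma, ops), (4, 31, F, Mo, 2, Vega, rd), (4, 31, F, Mo, 7, Beta, rd), (4, 31, F, Mo, 9, Omega, rd), (4, 40, F, Xia, 2, Vega, rd), (4, 40, F, Xia, 7, Beta, rd), (4, 40, F, Xia, 9, Omega, rd)}
Filtering on title != Vega leaves {(38, 22, A, Ned, 3, Helix, law), (38, 22, A, Ned, 3, Helix, mkt), (38, 22, A, Ned, 3, Helix, ops), (38, 22, A, Ned, 7, Atlas, law), (38, 22, A, Ned, 7, Atlas, mkt), (38, 22, A, Ned, 7, Atlas, ops), (38, 22, A, Ned, 9, Gamma, law), (38, 22, A, Ned, 9, Gamma, mkt), (38, 22, A, Ned, 9, Gamma, ops), (38, 30, B, Vic, 3, Helix, law), (38, 30, B, Vic, 3, Helix, mkt), (38, 30, B, Vic, 3, Helix, ops), (38, 30, B, Vic, 7, Atlas, law), (38, 30, B, Vic, 7, Atlas, mkt), (38, 30, B, Vic, 7, Atlas, ops), (38, 30, B, Vic, 9, Gamma, law), (38, 30, B, Vic, 9, Gamma, mkt), (38, 30, B, Vic, 9, Gamma, ops), (38, 33, F, Pat, 3, Helix, law), (38, 33, F, Pat, 3, Helix, mkt), (38, 33, F, Pat, 3, Helix, ops), (38, 33, F, Pat, 7, Atlas, law), (38, 33, F, Pat, 7, Atlas, mkt), (38, 33, F, Pat, 7, Atlas, ops), (38, 33, F, Pat, 9, Gamma, law), (38, 33, F, Pat, 9, Gamma, mkt), (38, 33, F, Pat, 9, Gamma, ops), (38, 9, C, Uma, 3, Helix, law), (38, 9, C, Uma, 3, Helix, mkt), (38, 9, C, Uma, 3, Helix, ops), (38, 9, C, Uma, 7, Atlas, law), (38, 9, C, Uma, 7, Atlas, mkt), (38, 9, C, Uma, 7, Atlas, ops), (38, 9, C, Uma, 9, Gamma, law), (38, 9, C, Uma, 9, Gamma, mkt), (38, 9, C, Uma, 9, Gamma, ops), (4, 31, F, Mo, 7, Beta, rd), (4, 31, F, Mo, 9, Omega, rd), (4, 40, F, Xia, 7, Beta, rd), (4, 40, F, Xia, 9, Omega, rd)}.
π[title]: project onto (title) (35 duplicate(s) eliminated) → {Atlas, Beta, Gamma, Helix, Omega}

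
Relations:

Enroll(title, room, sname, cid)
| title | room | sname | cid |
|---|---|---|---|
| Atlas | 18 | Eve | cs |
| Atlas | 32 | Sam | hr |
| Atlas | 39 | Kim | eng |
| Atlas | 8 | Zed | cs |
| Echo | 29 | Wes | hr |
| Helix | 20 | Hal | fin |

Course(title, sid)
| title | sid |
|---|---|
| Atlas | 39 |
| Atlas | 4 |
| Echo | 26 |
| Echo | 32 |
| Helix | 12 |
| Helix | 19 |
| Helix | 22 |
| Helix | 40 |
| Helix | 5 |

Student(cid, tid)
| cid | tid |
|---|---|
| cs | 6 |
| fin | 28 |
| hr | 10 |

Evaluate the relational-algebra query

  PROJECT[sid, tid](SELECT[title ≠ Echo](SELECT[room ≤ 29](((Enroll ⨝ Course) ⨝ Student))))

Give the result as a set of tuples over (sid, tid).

Joining Enroll and Course on title yields {(Atlas, 18, Eve, cs, 39), (Atlas, 18, Eve, cs, 4), (Atlas, 32, Sam, hr, 39), (Atlas, 32, Sam, hr, 4), (Atlas, 39, Kim, eng, 39), (Atlas, 39, Kim, eng, 4), (Atlas, 8, Zed, cs, 39), (Atlas, 8, Zed, cs, 4), (Echo, 29, Wes, hr, 26), (Echo, 29, Wes, hr, 32), (Helix, 20, Hal, fin, 12), (Helix, 20, Hal, fin, 19), (Helix, 20, Hal, fin, 22), (Helix, 20, Hal, fin, 40), (Helix, 20, Hal, fin, 5)}.
Joining (Enroll ⨝ Course) and Student on cid yields {(Atlas, 18, Eve, cs, 39, 6), (Atlas, 18, Eve, cs, 4, 6), (Atlas, 32, Sam, hr, 39, 10), (Atlas, 32, Sam, hr, 4, 10), (Atlas, 8, Zed, cs, 39, 6), (Atlas, 8, Zed, cs, 4, 6), (Echo, 29, Wes, hr, 26, 10), (Echo, 29, Wes, hr, 32, 10), (Helix, 20, Hal, fin, 12, 28), (Helix, 20, Hal, fin, 19, 28), (Helix, 20, Hal, fin, 22, 28), (Helix, 20, Hal, fin, 40, 28), (Helix, 20, Hal, fin, 5, 28)}.
Apply σ_{room ≤ 29}; surviving tuples: {(Atlas, 18, Eve, cs, 39, 6), (Atlas, 18, Eve, cs, 4, 6), (Atlas, 8, Zed, cs, 39, 6), (Atlas, 8, Zed, cs, 4, 6), (Echo, 29, Wes, hr, 26, 10), (Echo, 29, Wes, hr, 32, 10), (Helix, 20, Hal, fin, 12, 28), (Helix, 20, Hal, fin, 19, 28), (Helix, 20, Hal, fin, 22, 28), (Helix, 20, Hal, fin, 40, 28), (Helix, 20, Hal, fin, 5, 28)}
Apply σ_{title ≠ Echo}; surviving tuples: {(Atlas, 18, Eve, cs, 39, 6), (Atlas, 18, Eve, cs, 4, 6), (Atlas, 8, Zed, cs, 39, 6), (Atlas, 8, Zed, cs, 4, 6), (Helix, 20, Hal, fin, 12, 28), (Helix, 20, Hal, fin, 19, 28), (Helix, 20, Hal, fin, 22, 28), (Helix, 20, Hal, fin, 40, 28), (Helix, 20, Hal, fin, 5, 28)}
π[sid, tid]: project onto (sid, tid) (2 duplicate(s) eliminated) → {(12, 28), (19, 28), (22, 28), (39, 6), (4, 6), (40, 28), (5, 28)}

{(12, 28), (19, 28), (22, 28), (39, 6), (4, 6), (40, 28), (5, 28)}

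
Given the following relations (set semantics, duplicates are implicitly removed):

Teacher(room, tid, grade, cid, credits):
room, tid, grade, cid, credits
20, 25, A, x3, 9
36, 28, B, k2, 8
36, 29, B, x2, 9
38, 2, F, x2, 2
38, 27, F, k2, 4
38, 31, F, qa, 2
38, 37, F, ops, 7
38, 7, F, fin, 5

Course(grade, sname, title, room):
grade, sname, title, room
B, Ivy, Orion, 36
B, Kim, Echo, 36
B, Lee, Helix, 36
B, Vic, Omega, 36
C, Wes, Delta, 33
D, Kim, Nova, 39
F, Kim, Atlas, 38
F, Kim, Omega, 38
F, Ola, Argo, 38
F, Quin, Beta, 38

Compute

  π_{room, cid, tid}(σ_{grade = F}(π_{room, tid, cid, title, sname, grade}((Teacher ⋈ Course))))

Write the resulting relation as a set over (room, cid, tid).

Joining Teacher and Course on room, grade yields {(36, 28, B, k2, 8, Ivy, Orion), (36, 28, B, k2, 8, Kim, Echo), (36, 28, B, k2, 8, Lee, Helix), (36, 28, B, k2, 8, Vic, Omega), (36, 29, B, x2, 9, Ivy, Orion), (36, 29, B, x2, 9, Kim, Echo), (36, 29, B, x2, 9, Lee, Helix), (36, 29, B, x2, 9, Vic, Omega), (38, 2, F, x2, 2, Kim, Atlas), (38, 2, F, x2, 2, Kim, Omega), (38, 2, F, x2, 2, Ola, Argo), (38, 2, F, x2, 2, Quin, Beta), (38, 27, F, k2, 4, Kim, Atlas), (38, 27, F, k2, 4, Kim, Omega), (38, 27, F, k2, 4, Ola, Argo), (38, 27, F, k2, 4, Quin, Beta), (38, 31, F, qa, 2, Kim, Atlas), (38, 31, F, qa, 2, Kim, Omega), (38, 31, F, qa, 2, Ola, Argo), (38, 31, F, qa, 2, Quin, Beta), (38, 37, F, ops, 7, Kim, Atlas), (38, 37, F, ops, 7, Kim, Omega), (38, 37, F, ops, 7, Ola, Argo), (38, 37, F, ops, 7, Quin, Beta), (38, 7, F, fin, 5, Kim, Atlas), (38, 7, F, fin, 5, Kim, Omega), (38, 7, F, fin, 5, Ola, Argo), (38, 7, F, fin, 5, Quin, Beta)}.
Keep only column(s) room, tid, cid, title, sname, grade: {(36, 28, k2, Echo, Kim, B), (36, 28, k2, Helix, Lee, B), (36, 28, k2, Omega, Vic, B), (36, 28, k2, Orion, Ivy, B), (36, 29, x2, Echo, Kim, B), (36, 29, x2, Helix, Lee, B), (36, 29, x2, Omega, Vic, B), (36, 29, x2, Orion, Ivy, B), (38, 2, x2, Argo, Ola, F), (38, 2, x2, Atlas, Kim, F), (38, 2, x2, Beta, Quin, F), (38, 2, x2, Omega, Kim, F), (38, 27, k2, Argo, Ola, F), (38, 27, k2, Atlas, Kim, F), (38, 27, k2, Beta, Quin, F), (38, 27, k2, Omega, Kim, F), (38, 31, qa, Argo, Ola, F), (38, 31, qa, Atlas, Kim, F), (38, 31, qa, Beta, Quin, F), (38, 31, qa, Omega, Kim, F), (38, 37, ops, Argo, Ola, F), (38, 37, ops, Atlas, Kim, F), (38, 37, ops, Beta, Quin, F), (38, 37, ops, Omega, Kim, F), (38, 7, fin, Argo, Ola, F), (38, 7, fin, Atlas, Kim, F), (38, 7, fin, Beta, Quin, F), (38, 7, fin, Omega, Kim, F)}
Selection grade = F: {(38, 2, x2, Argo, Ola, F), (38, 2, x2, Atlas, Kim, F), (38, 2, x2, Beta, Quin, F), (38, 2, x2, Omega, Kim, F), (38, 27, k2, Argo, Ola, F), (38, 27, k2, Atlas, Kim, F), (38, 27, k2, Beta, Quin, F), (38, 27, k2, Omega, Kim, F), (38, 31, qa, Argo, Ola, F), (38, 31, qa, Atlas, Kim, F), (38, 31, qa, Beta, Quin, F), (38, 31, qa, Omega, Kim, F), (38, 37, ops, Argo, Ola, F), (38, 37, ops, Atlas, Kim, F), (38, 37, ops, Beta, Quin, F), (38, 37, ops, Omega, Kim, F), (38, 7, fin, Argo, Ola, F), (38, 7, fin, Atlas, Kim, F), (38, 7, fin, Beta, Quin, F), (38, 7, fin, Omega, Kim, F)}
Keep only column(s) room, cid, tid (15 duplicate(s) eliminated): {(38, fin, 7), (38, k2, 27), (38, ops, 37), (38, qa, 31), (38, x2, 2)}

{(38, fin, 7), (38, k2, 27), (38, ops, 37), (38, qa, 31), (38, x2, 2)}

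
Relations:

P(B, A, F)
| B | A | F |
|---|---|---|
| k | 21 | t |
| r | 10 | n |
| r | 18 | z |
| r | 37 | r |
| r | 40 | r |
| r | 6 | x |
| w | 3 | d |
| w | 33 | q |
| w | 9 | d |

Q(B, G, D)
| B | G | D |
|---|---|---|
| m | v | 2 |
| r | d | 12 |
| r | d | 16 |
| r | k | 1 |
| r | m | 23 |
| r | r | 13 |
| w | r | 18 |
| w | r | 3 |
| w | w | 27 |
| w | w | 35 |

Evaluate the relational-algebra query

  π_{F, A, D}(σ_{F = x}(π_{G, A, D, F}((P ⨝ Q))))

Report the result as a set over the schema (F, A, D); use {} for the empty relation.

Natural join on B: {(r, 10, n, d, 12), (r, 10, n, d, 16), (r, 10, n, k, 1), (r, 10, n, m, 23), (r, 10, n, r, 13), (r, 18, z, d, 12), (r, 18, z, d, 16), (r, 18, z, k, 1), (r, 18, z, m, 23), (r, 18, z, r, 13), (r, 37, r, d, 12), (r, 37, r, d, 16), (r, 37, r, k, 1), (r, 37, r, m, 23), (r, 37, r, r, 13), (r, 40, r, d, 12), (r, 40, r, d, 16), (r, 40, r, k, 1), (r, 40, r, m, 23), (r, 40, r, r, 13), (r, 6, x, d, 12), (r, 6, x, d, 16), (r, 6, x, k, 1), (r, 6, x, m, 23), (r, 6, x, r, 13), (w, 3, d, r, 18), (w, 3, d, r, 3), (w, 3, d, w, 27), (w, 3, d, w, 35), (w, 33, q, r, 18), (w, 33, q, r, 3), (w, 33, q, w, 27), (w, 33, q, w, 35), (w, 9, d, r, 18), (w, 9, d, r, 3), (w, 9, d, w, 27), (w, 9, d, w, 35)}
Keep only column(s) G, A, D, F: {(d, 10, 12, n), (d, 10, 16, n), (d, 18, 12, z), (d, 18, 16, z), (d, 37, 12, r), (d, 37, 16, r), (d, 40, 12, r), (d, 40, 16, r), (d, 6, 12, x), (d, 6, 16, x), (k, 10, 1, n), (k, 18, 1, z), (k, 37, 1, r), (k, 40, 1, r), (k, 6, 1, x), (m, 10, 23, n), (m, 18, 23, z), (m, 37, 23, r), (m, 40, 23, r), (m, 6, 23, x), (r, 10, 13, n), (r, 18, 13, z), (r, 3, 18, d), (r, 3, 3, d), (r, 33, 18, q), (r, 33, 3, q), (r, 37, 13, r), (r, 40, 13, r), (r, 6, 13, x), (r, 9, 18, d), (r, 9, 3, d), (w, 3, 27, d), (w, 3, 35, d), (w, 33, 27, q), (w, 33, 35, q), (w, 9, 27, d), (w, 9, 35, d)}
Filtering on F = x leaves {(d, 6, 12, x), (d, 6, 16, x), (k, 6, 1, x), (m, 6, 23, x), (r, 6, 13, x)}.
Keep only column(s) F, A, D: {(x, 6, 1), (x, 6, 12), (x, 6, 13), (x, 6, 16), (x, 6, 23)}

{(x, 6, 1), (x, 6, 12), (x, 6, 13), (x, 6, 16), (x, 6, 23)}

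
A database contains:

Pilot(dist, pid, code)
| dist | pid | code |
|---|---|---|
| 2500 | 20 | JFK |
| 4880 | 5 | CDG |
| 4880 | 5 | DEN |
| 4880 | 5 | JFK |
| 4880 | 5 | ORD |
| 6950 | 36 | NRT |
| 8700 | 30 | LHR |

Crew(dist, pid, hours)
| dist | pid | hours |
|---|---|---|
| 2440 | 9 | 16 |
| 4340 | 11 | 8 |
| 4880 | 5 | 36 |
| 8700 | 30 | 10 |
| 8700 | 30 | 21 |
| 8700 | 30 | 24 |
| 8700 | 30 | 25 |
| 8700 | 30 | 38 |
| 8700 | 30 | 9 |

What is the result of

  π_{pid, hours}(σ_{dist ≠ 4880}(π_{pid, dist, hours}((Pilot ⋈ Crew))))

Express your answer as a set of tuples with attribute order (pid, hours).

{(30, 10), (30, 21), (30, 24), (30, 25), (30, 38), (30, 9)}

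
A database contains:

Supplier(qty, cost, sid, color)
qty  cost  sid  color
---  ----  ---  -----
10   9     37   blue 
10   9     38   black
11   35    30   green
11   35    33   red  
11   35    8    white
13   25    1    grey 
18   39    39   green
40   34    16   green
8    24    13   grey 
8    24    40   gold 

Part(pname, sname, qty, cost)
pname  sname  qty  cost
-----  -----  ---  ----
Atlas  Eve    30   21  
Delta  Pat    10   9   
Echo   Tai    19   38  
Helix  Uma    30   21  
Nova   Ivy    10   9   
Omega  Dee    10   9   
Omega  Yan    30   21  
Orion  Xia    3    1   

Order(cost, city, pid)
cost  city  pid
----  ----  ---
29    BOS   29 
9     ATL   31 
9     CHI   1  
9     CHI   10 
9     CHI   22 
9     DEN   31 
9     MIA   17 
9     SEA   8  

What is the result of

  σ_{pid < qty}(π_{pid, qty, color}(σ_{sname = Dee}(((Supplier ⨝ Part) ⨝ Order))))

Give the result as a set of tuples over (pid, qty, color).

{(1, 10, black), (1, 10, blue), (8, 10, black), (8, 10, blue)}

Supplier ⋈ Part (natural join on qty, cost): {(10, 9, 37, blue, Delta, Pat), (10, 9, 37, blue, Nova, Ivy), (10, 9, 37, blue, Omega, Dee), (10, 9, 38, black, Delta, Pat), (10, 9, 38, black, Nova, Ivy), (10, 9, 38, black, Omega, Dee)}
(Supplier ⨝ Part) ⋈ Order (natural join on cost): {(10, 9, 37, blue, Delta, Pat, ATL, 31), (10, 9, 37, blue, Delta, Pat, CHI, 1), (10, 9, 37, blue, Delta, Pat, CHI, 10), (10, 9, 37, blue, Delta, Pat, CHI, 22), (10, 9, 37, blue, Delta, Pat, DEN, 31), (10, 9, 37, blue, Delta, Pat, MIA, 17), (10, 9, 37, blue, Delta, Pat, SEA, 8), (10, 9, 37, blue, Nova, Ivy, ATL, 31), (10, 9, 37, blue, Nova, Ivy, CHI, 1), (10, 9, 37, blue, Nova, Ivy, CHI, 10), (10, 9, 37, blue, Nova, Ivy, CHI, 22), (10, 9, 37, blue, Nova, Ivy, DEN, 31), (10, 9, 37, blue, Nova, Ivy, MIA, 17), (10, 9, 37, blue, Nova, Ivy, SEA, 8), (10, 9, 37, blue, Omega, Dee, ATL, 31), (10, 9, 37, blue, Omega, Dee, CHI, 1), (10, 9, 37, blue, Omega, Dee, CHI, 10), (10, 9, 37, blue, Omega, Dee, CHI, 22), (10, 9, 37, blue, Omega, Dee, DEN, 31), (10, 9, 37, blue, Omega, Dee, MIA, 17), (10, 9, 37, blue, Omega, Dee, SEA, 8), (10, 9, 38, black, Delta, Pat, ATL, 31), (10, 9, 38, black, Delta, Pat, CHI, 1), (10, 9, 38, black, Delta, Pat, CHI, 10), (10, 9, 38, black, Delta, Pat, CHI, 22), (10, 9, 38, black, Delta, Pat, DEN, 31), (10, 9, 38, black, Delta, Pat, MIA, 17), (10, 9, 38, black, Delta, Pat, SEA, 8), (10, 9, 38, black, Nova, Ivy, ATL, 31), (10, 9, 38, black, Nova, Ivy, CHI, 1), (10, 9, 38, black, Nova, Ivy, CHI, 10), (10, 9, 38, black, Nova, Ivy, CHI, 22), (10, 9, 38, black, Nova, Ivy, DEN, 31), (10, 9, 38, black, Nova, Ivy, MIA, 17), (10, 9, 38, black, Nova, Ivy, SEA, 8), (10, 9, 38, black, Omega, Dee, ATL, 31), (10, 9, 38, black, Omega, Dee, CHI, 1), (10, 9, 38, black, Omega, Dee, CHI, 10), (10, 9, 38, black, Omega, Dee, CHI, 22), (10, 9, 38, black, Omega, Dee, DEN, 31), (10, 9, 38, black, Omega, Dee, MIA, 17), (10, 9, 38, black, Omega, Dee, SEA, 8)}
σ[sname = Dee]: keep tuples satisfying sname = Dee → {(10, 9, 37, blue, Omega, Dee, ATL, 31), (10, 9, 37, blue, Omega, Dee, CHI, 1), (10, 9, 37, blue, Omega, Dee, CHI, 10), (10, 9, 37, blue, Omega, Dee, CHI, 22), (10, 9, 37, blue, Omega, Dee, DEN, 31), (10, 9, 37, blue, Omega, Dee, MIA, 17), (10, 9, 37, blue, Omega, Dee, SEA, 8), (10, 9, 38, black, Omega, Dee, ATL, 31), (10, 9, 38, black, Omega, Dee, CHI, 1), (10, 9, 38, black, Omega, Dee, CHI, 10), (10, 9, 38, black, Omega, Dee, CHI, 22), (10, 9, 38, black, Omega, Dee, DEN, 31), (10, 9, 38, black, Omega, Dee, MIA, 17), (10, 9, 38, black, Omega, Dee, SEA, 8)}
Keep only column(s) pid, qty, color (2 duplicate(s) eliminated): {(1, 10, black), (1, 10, blue), (10, 10, black), (10, 10, blue), (17, 10, black), (17, 10, blue), (22, 10, black), (22, 10, blue), (31, 10, black), (31, 10, blue), (8, 10, black), (8, 10, blue)}
σ[pid < qty]: keep tuples satisfying pid < qty → {(1, 10, black), (1, 10, blue), (8, 10, black), (8, 10, blue)}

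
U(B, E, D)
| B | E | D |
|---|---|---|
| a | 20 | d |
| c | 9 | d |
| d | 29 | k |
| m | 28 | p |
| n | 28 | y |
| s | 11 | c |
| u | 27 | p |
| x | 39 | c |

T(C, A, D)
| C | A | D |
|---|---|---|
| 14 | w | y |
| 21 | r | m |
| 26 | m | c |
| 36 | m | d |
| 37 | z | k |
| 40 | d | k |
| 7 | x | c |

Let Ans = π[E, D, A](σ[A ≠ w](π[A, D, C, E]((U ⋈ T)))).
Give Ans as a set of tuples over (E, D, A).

{(11, c, m), (11, c, x), (20, d, m), (29, k, d), (29, k, z), (39, c, m), (39, c, x), (9, d, m)}

U ⋈ T (natural join on D): {(a, 20, d, 36, m), (c, 9, d, 36, m), (d, 29, k, 37, z), (d, 29, k, 40, d), (n, 28, y, 14, w), (s, 11, c, 26, m), (s, 11, c, 7, x), (x, 39, c, 26, m), (x, 39, c, 7, x)}
Projecting to A, D, C, E: {(d, k, 40, 29), (m, c, 26, 11), (m, c, 26, 39), (m, d, 36, 20), (m, d, 36, 9), (w, y, 14, 28), (x, c, 7, 11), (x, c, 7, 39), (z, k, 37, 29)}
σ[A ≠ w]: keep tuples satisfying A ≠ w → {(d, k, 40, 29), (m, c, 26, 11), (m, c, 26, 39), (m, d, 36, 20), (m, d, 36, 9), (x, c, 7, 11), (x, c, 7, 39), (z, k, 37, 29)}
Projecting to E, D, A: {(11, c, m), (11, c, x), (20, d, m), (29, k, d), (29, k, z), (39, c, m), (39, c, x), (9, d, m)}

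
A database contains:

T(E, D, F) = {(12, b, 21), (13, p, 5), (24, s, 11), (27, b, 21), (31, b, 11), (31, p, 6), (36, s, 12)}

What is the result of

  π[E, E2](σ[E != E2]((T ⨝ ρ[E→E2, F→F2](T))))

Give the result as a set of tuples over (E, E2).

ρ[E→E2, F→F2]: schema becomes (E2, D, F2); tuples unchanged.
Joining T and ρ[E→E2, F→F2](T) on D yields {(12, b, 21, 12, 21), (12, b, 21, 27, 21), (12, b, 21, 31, 11), (13, p, 5, 13, 5), (13, p, 5, 31, 6), (24, s, 11, 24, 11), (24, s, 11, 36, 12), (27, b, 21, 12, 21), (27, b, 21, 27, 21), (27, b, 21, 31, 11), (31, b, 11, 12, 21), (31, b, 11, 27, 21), (31, b, 11, 31, 11), (31, p, 6, 13, 5), (31, p, 6, 31, 6), (36, s, 12, 24, 11), (36, s, 12, 36, 12)}.
Selection E != E2: {(12, b, 21, 27, 21), (12, b, 21, 31, 11), (13, p, 5, 31, 6), (24, s, 11, 36, 12), (27, b, 21, 12, 21), (27, b, 21, 31, 11), (31, b, 11, 12, 21), (31, b, 11, 27, 21), (31, p, 6, 13, 5), (36, s, 12, 24, 11)}
Keep only column(s) E, E2: {(12, 27), (12, 31), (13, 31), (24, 36), (27, 12), (27, 31), (31, 12), (31, 13), (31, 27), (36, 24)}

{(12, 27), (12, 31), (13, 31), (24, 36), (27, 12), (27, 31), (31, 12), (31, 13), (31, 27), (36, 24)}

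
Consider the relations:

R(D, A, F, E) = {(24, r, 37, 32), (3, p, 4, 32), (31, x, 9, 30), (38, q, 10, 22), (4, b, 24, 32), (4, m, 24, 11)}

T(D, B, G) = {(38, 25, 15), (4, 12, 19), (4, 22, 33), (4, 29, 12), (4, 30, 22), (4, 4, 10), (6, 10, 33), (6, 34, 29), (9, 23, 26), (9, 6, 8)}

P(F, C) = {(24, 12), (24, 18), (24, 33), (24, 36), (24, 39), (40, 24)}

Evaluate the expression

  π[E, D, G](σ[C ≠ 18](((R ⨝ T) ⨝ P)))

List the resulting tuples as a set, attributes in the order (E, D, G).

{(11, 4, 10), (11, 4, 12), (11, 4, 19), (11, 4, 22), (11, 4, 33), (32, 4, 10), (32, 4, 12), (32, 4, 19), (32, 4, 22), (32, 4, 33)}

R ⋈ T (natural join on D): {(38, q, 10, 22, 25, 15), (4, b, 24, 32, 12, 19), (4, b, 24, 32, 22, 33), (4, b, 24, 32, 29, 12), (4, b, 24, 32, 30, 22), (4, b, 24, 32, 4, 10), (4, m, 24, 11, 12, 19), (4, m, 24, 11, 22, 33), (4, m, 24, 11, 29, 12), (4, m, 24, 11, 30, 22), (4, m, 24, 11, 4, 10)}
(R ⨝ T) ⋈ P (natural join on F): {(4, b, 24, 32, 12, 19, 12), (4, b, 24, 32, 12, 19, 18), (4, b, 24, 32, 12, 19, 33), (4, b, 24, 32, 12, 19, 36), (4, b, 24, 32, 12, 19, 39), (4, b, 24, 32, 22, 33, 12), (4, b, 24, 32, 22, 33, 18), (4, b, 24, 32, 22, 33, 33), (4, b, 24, 32, 22, 33, 36), (4, b, 24, 32, 22, 33, 39), (4, b, 24, 32, 29, 12, 12), (4, b, 24, 32, 29, 12, 18), (4, b, 24, 32, 29, 12, 33), (4, b, 24, 32, 29, 12, 36), (4, b, 24, 32, 29, 12, 39), (4, b, 24, 32, 30, 22, 12), (4, b, 24, 32, 30, 22, 18), (4, b, 24, 32, 30, 22, 33), (4, b, 24, 32, 30, 22, 36), (4, b, 24, 32, 30, 22, 39), (4, b, 24, 32, 4, 10, 12), (4, b, 24, 32, 4, 10, 18), (4, b, 24, 32, 4, 10, 33), (4, b, 24, 32, 4, 10, 36), (4, b, 24, 32, 4, 10, 39), (4, m, 24, 11, 12, 19, 12), (4, m, 24, 11, 12, 19, 18), (4, m, 24, 11, 12, 19, 33), (4, m, 24, 11, 12, 19, 36), (4, m, 24, 11, 12, 19, 39), (4, m, 24, 11, 22, 33, 12), (4, m, 24, 11, 22, 33, 18), (4, m, 24, 11, 22, 33, 33), (4, m, 24, 11, 22, 33, 36), (4, m, 24, 11, 22, 33, 39), (4, m, 24, 11, 29, 12, 12), (4, m, 24, 11, 29, 12, 18), (4, m, 24, 11, 29, 12, 33), (4, m, 24, 11, 29, 12, 36), (4, m, 24, 11, 29, 12, 39), (4, m, 24, 11, 30, 22, 12), (4, m, 24, 11, 30, 22, 18), (4, m, 24, 11, 30, 22, 33), (4, m, 24, 11, 30, 22, 36), (4, m, 24, 11, 30, 22, 39), (4, m, 24, 11, 4, 10, 12), (4, m, 24, 11, 4, 10, 18), (4, m, 24, 11, 4, 10, 33), (4, m, 24, 11, 4, 10, 36), (4, m, 24, 11, 4, 10, 39)}
σ[C ≠ 18]: keep tuples satisfying C ≠ 18 → {(4, b, 24, 32, 12, 19, 12), (4, b, 24, 32, 12, 19, 33), (4, b, 24, 32, 12, 19, 36), (4, b, 24, 32, 12, 19, 39), (4, b, 24, 32, 22, 33, 12), (4, b, 24, 32, 22, 33, 33), (4, b, 24, 32, 22, 33, 36), (4, b, 24, 32, 22, 33, 39), (4, b, 24, 32, 29, 12, 12), (4, b, 24, 32, 29, 12, 33), (4, b, 24, 32, 29, 12, 36), (4, b, 24, 32, 29, 12, 39), (4, b, 24, 32, 30, 22, 12), (4, b, 24, 32, 30, 22, 33), (4, b, 24, 32, 30, 22, 36), (4, b, 24, 32, 30, 22, 39), (4, b, 24, 32, 4, 10, 12), (4, b, 24, 32, 4, 10, 33), (4, b, 24, 32, 4, 10, 36), (4, b, 24, 32, 4, 10, 39), (4, m, 24, 11, 12, 19, 12), (4, m, 24, 11, 12, 19, 33), (4, m, 24, 11, 12, 19, 36), (4, m, 24, 11, 12, 19, 39), (4, m, 24, 11, 22, 33, 12), (4, m, 24, 11, 22, 33, 33), (4, m, 24, 11, 22, 33, 36), (4, m, 24, 11, 22, 33, 39), (4, m, 24, 11, 29, 12, 12), (4, m, 24, 11, 29, 12, 33), (4, m, 24, 11, 29, 12, 36), (4, m, 24, 11, 29, 12, 39), (4, m, 24, 11, 30, 22, 12), (4, m, 24, 11, 30, 22, 33), (4, m, 24, 11, 30, 22, 36), (4, m, 24, 11, 30, 22, 39), (4, m, 24, 11, 4, 10, 12), (4, m, 24, 11, 4, 10, 33), (4, m, 24, 11, 4, 10, 36), (4, m, 24, 11, 4, 10, 39)}
Projecting to E, D, G (30 duplicate(s) eliminated): {(11, 4, 10), (11, 4, 12), (11, 4, 19), (11, 4, 22), (11, 4, 33), (32, 4, 10), (32, 4, 12), (32, 4, 19), (32, 4, 22), (32, 4, 33)}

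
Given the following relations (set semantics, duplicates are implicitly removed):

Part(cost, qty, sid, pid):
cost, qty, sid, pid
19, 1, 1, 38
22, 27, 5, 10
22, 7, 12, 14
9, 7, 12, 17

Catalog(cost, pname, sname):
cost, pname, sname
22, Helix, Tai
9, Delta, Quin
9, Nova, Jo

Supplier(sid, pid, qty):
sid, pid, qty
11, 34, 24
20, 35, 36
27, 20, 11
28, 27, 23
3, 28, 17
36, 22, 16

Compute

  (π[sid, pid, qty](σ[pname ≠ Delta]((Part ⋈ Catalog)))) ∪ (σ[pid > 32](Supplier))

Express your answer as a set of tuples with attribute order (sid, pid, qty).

Natural join on cost: {(22, 27, 5, 10, Helix, Tai), (22, 7, 12, 14, Helix, Tai), (9, 7, 12, 17, Delta, Quin), (9, 7, 12, 17, Nova, Jo)}
Selection pname ≠ Delta: {(22, 27, 5, 10, Helix, Tai), (22, 7, 12, 14, Helix, Tai), (9, 7, 12, 17, Nova, Jo)}
Keep only column(s) sid, pid, qty: {(12, 14, 7), (12, 17, 7), (5, 10, 27)}
Selection pid > 32: {(11, 34, 24), (20, 35, 36)}
Taking the union: {(11, 34, 24), (12, 14, 7), (12, 17, 7), (20, 35, 36), (5, 10, 27)}

{(11, 34, 24), (12, 14, 7), (12, 17, 7), (20, 35, 36), (5, 10, 27)}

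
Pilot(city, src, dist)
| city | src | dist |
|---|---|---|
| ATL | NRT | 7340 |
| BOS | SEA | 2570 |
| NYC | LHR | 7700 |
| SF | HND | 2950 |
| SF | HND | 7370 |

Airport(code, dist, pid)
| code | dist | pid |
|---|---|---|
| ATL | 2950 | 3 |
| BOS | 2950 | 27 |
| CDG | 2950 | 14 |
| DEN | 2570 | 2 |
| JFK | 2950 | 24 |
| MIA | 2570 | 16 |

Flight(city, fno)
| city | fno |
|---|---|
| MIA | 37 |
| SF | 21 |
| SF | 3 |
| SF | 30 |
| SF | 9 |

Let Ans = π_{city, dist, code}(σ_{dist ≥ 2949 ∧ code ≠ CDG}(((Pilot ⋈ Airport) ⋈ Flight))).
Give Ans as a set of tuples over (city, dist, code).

{(SF, 2950, ATL), (SF, 2950, BOS), (SF, 2950, JFK)}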